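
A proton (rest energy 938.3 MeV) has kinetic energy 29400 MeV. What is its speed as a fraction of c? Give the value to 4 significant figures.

γ = 1 + K/(m₀c²) = 1 + 29400/938.3 = 32.3333
β = √(1 − 1/γ²) = 0.9995

β ≈ 0.9995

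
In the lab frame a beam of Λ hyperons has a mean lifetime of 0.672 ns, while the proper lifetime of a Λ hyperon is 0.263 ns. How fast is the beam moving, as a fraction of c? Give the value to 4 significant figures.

γ = Δt/τ₀ = 0.672/0.263 = 2.55513
β = √(1 − 1/γ²) = √(1 − 1/2.55513²) = 0.9202

β ≈ 0.9202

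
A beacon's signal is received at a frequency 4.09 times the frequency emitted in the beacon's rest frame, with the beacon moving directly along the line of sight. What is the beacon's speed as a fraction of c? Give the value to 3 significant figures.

β ≈ 0.887

f_obs/f_src = √((1+β)/(1−β)) = 4.09  ⇒  (1+β)/(1−β) = 16.728
β = |1 − D²|/(1 + D²) = |1 − 16.728|/(1 + 16.728) = 0.887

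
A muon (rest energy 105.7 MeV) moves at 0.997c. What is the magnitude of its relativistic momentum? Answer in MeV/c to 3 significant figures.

p ≈ 1360 MeV/c

γ = 1/√(1 − 0.997²) = 12.920
p = γβm₀c = 12.920 × 0.997 × 105.7 MeV/c = 1360 MeV/c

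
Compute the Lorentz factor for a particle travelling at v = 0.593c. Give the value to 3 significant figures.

γ ≈ 1.24

γ = 1/√(1 − β²) = 1/√(1 − 0.593²) = 1/√(0.64835) = 1.24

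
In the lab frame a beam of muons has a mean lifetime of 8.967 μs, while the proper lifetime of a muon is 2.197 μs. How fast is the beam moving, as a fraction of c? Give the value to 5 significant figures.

γ = Δt/τ₀ = 8.967/2.197 = 4.081475
β = √(1 − 1/γ²) = √(1 − 1/4.081475²) = 0.96952

β ≈ 0.96952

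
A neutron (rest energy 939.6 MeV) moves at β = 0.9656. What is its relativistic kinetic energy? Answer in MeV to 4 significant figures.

γ = 1/√(1 − 0.9656²) = 3.84568
K = (γ − 1)m₀c² = (3.84568 − 1) × 939.6 MeV = 2.84568 × 939.6 MeV = 2674 MeV

K ≈ 2674 MeV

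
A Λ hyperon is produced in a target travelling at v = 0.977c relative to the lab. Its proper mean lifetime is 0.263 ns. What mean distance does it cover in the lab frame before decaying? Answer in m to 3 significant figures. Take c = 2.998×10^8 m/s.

d ≈ 0.361 m

γ = 1/√(1 − 0.977²) = 4.6896
Dilated lifetime: Δt = γτ₀ = 4.6896 × 0.263 ns = 1.2334 ns
d = vΔt = 0.977c × 1.2334 ns = 2.9290×10^8 m/s × 1.2334×10^-9 s = 0.361 m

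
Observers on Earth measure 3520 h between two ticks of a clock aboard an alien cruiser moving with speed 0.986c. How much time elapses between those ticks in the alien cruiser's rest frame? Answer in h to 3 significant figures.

γ = 1/√(1 − 0.986²) = 5.9972
Proper time: τ₀ = Δt/γ = 3520/5.9972 = 587 h

τ₀ ≈ 587 h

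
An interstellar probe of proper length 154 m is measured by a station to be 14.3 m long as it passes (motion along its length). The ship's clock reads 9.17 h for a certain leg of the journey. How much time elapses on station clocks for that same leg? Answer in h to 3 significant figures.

Length contraction ⇒ γ = L₀/L = 154/14.3 = 10.769
Time dilation: Δt = γτ₀ = 10.769 × 9.17 h = 98.8 h

Δt ≈ 98.8 h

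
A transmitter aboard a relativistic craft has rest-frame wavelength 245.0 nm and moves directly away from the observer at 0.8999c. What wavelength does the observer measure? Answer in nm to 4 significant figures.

λ_obs ≈ 1067 nm

Relativistic Doppler: λ_obs = λ_src √((1+β)/(1−β))
= 245.0 × √(1.89990/0.100100) = 245.0 × 4.35661 = 1067 nm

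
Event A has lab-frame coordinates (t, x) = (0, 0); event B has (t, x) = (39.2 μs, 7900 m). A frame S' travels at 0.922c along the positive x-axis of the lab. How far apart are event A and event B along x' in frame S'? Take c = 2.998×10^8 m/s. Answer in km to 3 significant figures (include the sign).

Δx' ≈ -7.58 km

γ = 1/√(1 − 0.922²) = 2.5827
Δx' = γ(Δx − vΔt) = 2.5827 × (7900 m − 0.922×(2.998×10^8 m/s)×39.2×10^-6 s)
= 2.5827 × (-2935.5 m) = -7.58 km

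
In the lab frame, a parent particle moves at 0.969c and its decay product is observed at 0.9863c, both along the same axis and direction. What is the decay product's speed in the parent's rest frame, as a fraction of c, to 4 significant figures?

Inverse velocity addition: u' = (u − v)/(1 − uv/c²)
= (0.9863 − 0.969)/(1 − 0.9863×0.969) = 0.01730/0.0442753 = 0.3907

u' ≈ 0.3907c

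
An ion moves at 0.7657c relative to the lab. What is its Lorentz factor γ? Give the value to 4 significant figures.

γ ≈ 1.555

γ = 1/√(1 − β²) = 1/√(1 − 0.7657²) = 1/√(0.413704) = 1.555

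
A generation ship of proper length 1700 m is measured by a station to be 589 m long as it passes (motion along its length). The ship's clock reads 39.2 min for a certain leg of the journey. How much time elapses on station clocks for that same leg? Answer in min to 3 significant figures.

Δt ≈ 113 min

Length contraction ⇒ γ = L₀/L = 1700/589 = 2.8862
Time dilation: Δt = γτ₀ = 2.8862 × 39.2 min = 113 min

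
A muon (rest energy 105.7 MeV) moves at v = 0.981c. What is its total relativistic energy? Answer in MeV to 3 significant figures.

γ = 1/√(1 − 0.981²) = 5.1544
E = γm₀c² = 5.1544 × 105.7 MeV = 545 MeV

E ≈ 545 MeV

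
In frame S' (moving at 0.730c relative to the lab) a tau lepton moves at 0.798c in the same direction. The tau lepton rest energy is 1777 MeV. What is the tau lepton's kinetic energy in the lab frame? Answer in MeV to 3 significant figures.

u_lab = (0.798 + 0.730)/(1 + 0.798×0.730) = 0.965536
γ = 1/√(1 − 0.965536²) = 3.8422
K = (γ − 1)m₀c² = (3.8422 − 1) × 1777 = 2.8422 × 1777 = 5050 MeV

K ≈ 5050 MeV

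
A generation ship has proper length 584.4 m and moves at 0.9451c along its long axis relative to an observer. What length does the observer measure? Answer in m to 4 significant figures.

L ≈ 191.0 m

γ = 1/√(1 − 0.9451²) = 3.06015
Length contraction: L = L₀/γ = 584.4/3.06015 = 191.0 m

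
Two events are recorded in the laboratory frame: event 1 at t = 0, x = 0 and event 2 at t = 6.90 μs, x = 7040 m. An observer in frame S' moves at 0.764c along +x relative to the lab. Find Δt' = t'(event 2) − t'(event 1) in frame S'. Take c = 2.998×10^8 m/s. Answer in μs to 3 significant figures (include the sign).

γ = 1/√(1 − 0.764²) = 1.5499
Δt' = γ(Δt − vΔx/c²) = 1.5499 × (6.90 μs − 0.764×7040 m / (2.998×10^8 m/s))
= 1.5499 × (-11.040 μs) = -17.1 μs

Δt' ≈ -17.1 μs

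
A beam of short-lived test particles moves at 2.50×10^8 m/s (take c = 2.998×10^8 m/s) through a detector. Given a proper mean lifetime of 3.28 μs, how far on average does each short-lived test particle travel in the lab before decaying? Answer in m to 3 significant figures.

d ≈ 1490 m

β = v/c = 2.50×10^8 / 2.998×10^8 = 0.83389
γ = 1/√(1 − 0.83389²) = 1.8118
Dilated lifetime: Δt = γτ₀ = 1.8118 × 3.28 μs = 5.9428 μs
d = vΔt = 0.83389c × 5.9428 μs = 2.5000×10^8 m/s × 5.9428×10^-6 s = 1490 m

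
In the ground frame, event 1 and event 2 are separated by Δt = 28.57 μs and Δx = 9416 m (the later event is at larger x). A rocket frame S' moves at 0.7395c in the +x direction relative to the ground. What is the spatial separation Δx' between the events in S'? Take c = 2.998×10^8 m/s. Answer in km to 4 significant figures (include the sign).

γ = 1/√(1 − 0.7395²) = 1.48554
Δx' = γ(Δx − vΔt) = 1.48554 × (9416 m − 0.7395×(2.998×10^8 m/s)×28.57×10^-6 s)
= 1.48554 × (3081.97 m) = 4.578 km

Δx' ≈ 4.578 km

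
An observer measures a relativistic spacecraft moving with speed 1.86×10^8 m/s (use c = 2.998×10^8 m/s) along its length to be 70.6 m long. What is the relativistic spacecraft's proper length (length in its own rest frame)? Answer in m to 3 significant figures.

L₀ ≈ 90.0 m

β = v/c = 1.86×10^8 / 2.998×10^8 = 0.62041
γ = 1/√(1 − 0.62041²) = 1.2751
L₀ = γL = 1.2751 × 70.6 = 90.0 m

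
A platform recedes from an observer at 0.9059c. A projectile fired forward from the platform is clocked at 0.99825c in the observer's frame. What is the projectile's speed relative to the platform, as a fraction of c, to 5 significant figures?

u' ≈ 0.96514c

Inverse velocity addition: u' = (u − v)/(1 − uv/c²)
= (0.99825 − 0.9059)/(1 − 0.99825×0.9059) = 0.092350/0.09568533 = 0.96514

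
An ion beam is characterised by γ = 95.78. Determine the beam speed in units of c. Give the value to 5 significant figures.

β ≈ 0.99995

β = √(1 − 1/γ²) = √(1 − 1/95.78²) = √(0.9998910) = 0.99995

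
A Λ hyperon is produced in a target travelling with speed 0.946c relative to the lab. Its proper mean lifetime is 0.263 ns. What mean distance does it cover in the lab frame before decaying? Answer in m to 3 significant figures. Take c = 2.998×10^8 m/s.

γ = 1/√(1 − 0.946²) = 3.0848
Dilated lifetime: Δt = γτ₀ = 3.0848 × 0.263 ns = 0.81131 ns
d = vΔt = 0.946c × 0.81131 ns = 2.8361×10^8 m/s × 8.1131×10^-10 s = 0.230 m

d ≈ 0.230 m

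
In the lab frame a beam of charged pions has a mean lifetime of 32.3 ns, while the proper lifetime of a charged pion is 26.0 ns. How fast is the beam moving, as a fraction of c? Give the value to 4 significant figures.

γ = Δt/τ₀ = 32.3/26.0 = 1.24231
β = √(1 − 1/γ²) = √(1 − 1/1.24231²) = 0.5933

β ≈ 0.5933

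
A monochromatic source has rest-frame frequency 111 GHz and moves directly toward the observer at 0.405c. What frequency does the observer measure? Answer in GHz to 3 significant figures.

Relativistic Doppler: f_obs = f_src √((1+β)/(1−β))
= 111 × √(1.4050/0.59500) = 111 × 1.5367 = 171 GHz

f_obs ≈ 171 GHz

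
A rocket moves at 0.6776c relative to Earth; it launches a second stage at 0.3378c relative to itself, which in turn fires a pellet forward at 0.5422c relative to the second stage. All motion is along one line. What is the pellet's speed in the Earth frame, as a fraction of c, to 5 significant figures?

u ≈ 0.94507c

Compose boost 2: (0.3378 + 0.6776)/(1 + 0.3378×0.6776) = 1.0154/1.228893 = 0.8262719
Compose boost 3: (0.5422 + 0.8262719)/(1 + 0.5422×0.8262719) = 1.368472/1.448005 = 0.94507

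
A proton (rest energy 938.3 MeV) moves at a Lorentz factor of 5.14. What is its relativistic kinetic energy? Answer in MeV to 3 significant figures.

γ = 5.14 (given)
K = (γ − 1)m₀c² = (5.14 − 1) × 938.3 MeV = 4.1400 × 938.3 MeV = 3880 MeV

K ≈ 3880 MeV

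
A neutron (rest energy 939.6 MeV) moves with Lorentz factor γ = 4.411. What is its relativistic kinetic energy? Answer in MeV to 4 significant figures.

γ = 4.411 (given)
K = (γ − 1)m₀c² = (4.411 − 1) × 939.6 MeV = 3.41100 × 939.6 MeV = 3205 MeV

K ≈ 3205 MeV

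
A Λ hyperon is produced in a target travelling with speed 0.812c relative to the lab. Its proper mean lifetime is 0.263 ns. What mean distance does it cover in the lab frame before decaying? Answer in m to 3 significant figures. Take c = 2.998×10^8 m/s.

d ≈ 0.110 m

γ = 1/√(1 − 0.812²) = 1.7133
Dilated lifetime: Δt = γτ₀ = 1.7133 × 0.263 ns = 0.45061 ns
d = vΔt = 0.812c × 0.45061 ns = 2.4344×10^8 m/s × 4.5061×10^-10 s = 0.110 m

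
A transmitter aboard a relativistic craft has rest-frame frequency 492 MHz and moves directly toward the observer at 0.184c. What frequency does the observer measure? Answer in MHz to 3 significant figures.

f_obs ≈ 593 MHz

Relativistic Doppler: f_obs = f_src √((1+β)/(1−β))
= 492 × √(1.1840/0.81600) = 492 × 1.2046 = 593 MHz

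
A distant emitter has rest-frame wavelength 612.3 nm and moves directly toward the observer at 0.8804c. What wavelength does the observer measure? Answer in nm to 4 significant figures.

λ_obs ≈ 154.4 nm

Relativistic Doppler: λ_obs = λ_src √((1−β)/(1+β))
= 612.3 × √(0.119600/1.88040) = 612.3 × 0.252197 = 154.4 nm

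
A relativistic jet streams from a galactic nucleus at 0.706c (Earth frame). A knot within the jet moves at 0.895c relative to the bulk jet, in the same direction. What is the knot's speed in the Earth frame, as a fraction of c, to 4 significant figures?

u ≈ 0.9811c

Relativistic velocity addition: u = (u' + v)/(1 + u'v/c²)
= (0.895 + 0.706)/(1 + 0.895×0.706) = 1.601/1.63187 = 0.9811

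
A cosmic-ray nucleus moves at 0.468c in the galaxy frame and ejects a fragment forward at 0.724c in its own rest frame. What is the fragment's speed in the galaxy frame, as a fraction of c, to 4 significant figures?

u ≈ 0.8903c

Compose boost 2: (0.724 + 0.468)/(1 + 0.724×0.468) = 1.192/1.33883 = 0.8903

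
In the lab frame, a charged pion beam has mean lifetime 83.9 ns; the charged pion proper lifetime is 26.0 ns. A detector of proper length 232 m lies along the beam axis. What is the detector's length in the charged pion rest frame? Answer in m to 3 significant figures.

L ≈ 71.9 m

Time dilation ⇒ γ = Δt/τ₀ = 83.9/26.0 = 3.2269
Length contraction: L = L₀/γ = 232/3.2269 = 71.9 m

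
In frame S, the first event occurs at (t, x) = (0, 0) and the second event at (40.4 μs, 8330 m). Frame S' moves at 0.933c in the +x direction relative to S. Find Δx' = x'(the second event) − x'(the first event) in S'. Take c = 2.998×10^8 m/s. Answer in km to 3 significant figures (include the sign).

Δx' ≈ -8.25 km

γ = 1/√(1 − 0.933²) = 2.7787
Δx' = γ(Δx − vΔt) = 2.7787 × (8330 m − 0.933×(2.998×10^8 m/s)×40.4×10^-6 s)
= 2.7787 × (-2970.4 m) = -8.25 km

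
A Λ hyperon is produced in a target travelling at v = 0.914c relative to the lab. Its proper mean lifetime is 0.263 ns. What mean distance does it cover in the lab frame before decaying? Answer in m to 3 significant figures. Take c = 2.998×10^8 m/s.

γ = 1/√(1 − 0.914²) = 2.4648
Dilated lifetime: Δt = γτ₀ = 2.4648 × 0.263 ns = 0.64824 ns
d = vΔt = 0.914c × 0.64824 ns = 2.7402×10^8 m/s × 6.4824×10^-10 s = 0.178 m

d ≈ 0.178 m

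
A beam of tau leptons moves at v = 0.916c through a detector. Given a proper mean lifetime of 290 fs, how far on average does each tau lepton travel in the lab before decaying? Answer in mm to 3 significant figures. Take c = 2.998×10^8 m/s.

d ≈ 0.199 mm

γ = 1/√(1 − 0.916²) = 2.4927
Dilated lifetime: Δt = γτ₀ = 2.4927 × 290 fs = 722.87 fs
d = vΔt = 0.916c × 722.87 fs = 2.7462×10^8 m/s × 7.2287×10^-13 s = 0.199 mm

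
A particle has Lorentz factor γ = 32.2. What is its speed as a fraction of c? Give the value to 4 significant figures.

β = √(1 − 1/γ²) = √(1 − 1/32.2²) = √(0.999036) = 0.9995

β ≈ 0.9995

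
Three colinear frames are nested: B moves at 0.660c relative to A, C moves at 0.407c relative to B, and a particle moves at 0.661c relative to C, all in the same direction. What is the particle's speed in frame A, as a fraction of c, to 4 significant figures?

Compose boost 2: (0.407 + 0.660)/(1 + 0.407×0.660) = 1.067/1.26862 = 0.841071
Compose boost 3: (0.661 + 0.841071)/(1 + 0.661×0.841071) = 1.50207/1.55595 = 0.9654

u ≈ 0.9654c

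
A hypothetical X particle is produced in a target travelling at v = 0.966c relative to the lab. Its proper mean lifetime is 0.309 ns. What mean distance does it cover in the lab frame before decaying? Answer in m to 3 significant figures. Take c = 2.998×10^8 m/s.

d ≈ 0.346 m

γ = 1/√(1 − 0.966²) = 3.8678
Dilated lifetime: Δt = γτ₀ = 3.8678 × 0.309 ns = 1.1952 ns
d = vΔt = 0.966c × 1.1952 ns = 2.8961×10^8 m/s × 1.1952×10^-9 s = 0.346 m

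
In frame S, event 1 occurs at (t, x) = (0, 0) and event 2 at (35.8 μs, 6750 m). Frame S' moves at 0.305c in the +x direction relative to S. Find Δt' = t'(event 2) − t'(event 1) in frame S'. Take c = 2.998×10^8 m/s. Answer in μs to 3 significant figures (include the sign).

γ = 1/√(1 − 0.305²) = 1.0500
Δt' = γ(Δt − vΔx/c²) = 1.0500 × (35.8 μs − 0.305×6750 m / (2.998×10^8 m/s))
= 1.0500 × (28.933 μs) = 30.4 μs

Δt' ≈ 30.4 μs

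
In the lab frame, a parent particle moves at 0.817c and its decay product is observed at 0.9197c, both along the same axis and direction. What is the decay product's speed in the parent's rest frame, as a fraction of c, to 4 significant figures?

Inverse velocity addition: u' = (u − v)/(1 − uv/c²)
= (0.9197 − 0.817)/(1 − 0.9197×0.817) = 0.1027/0.248605 = 0.4131

u' ≈ 0.4131c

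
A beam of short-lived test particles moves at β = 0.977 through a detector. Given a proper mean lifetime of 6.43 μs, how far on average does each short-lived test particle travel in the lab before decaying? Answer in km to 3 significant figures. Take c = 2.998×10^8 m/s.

d ≈ 8.83 km

γ = 1/√(1 − 0.977²) = 4.6896
Dilated lifetime: Δt = γτ₀ = 4.6896 × 6.43 μs = 30.154 μs
d = vΔt = 0.977c × 30.154 μs = 2.9290×10^8 m/s × 3.0154×10^-5 s = 8.83 km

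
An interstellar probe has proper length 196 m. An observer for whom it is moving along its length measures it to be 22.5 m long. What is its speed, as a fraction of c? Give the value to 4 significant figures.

γ = L₀/L = 196/22.5 = 8.71111
β = √(1 − 1/γ²) = 0.9934

β ≈ 0.9934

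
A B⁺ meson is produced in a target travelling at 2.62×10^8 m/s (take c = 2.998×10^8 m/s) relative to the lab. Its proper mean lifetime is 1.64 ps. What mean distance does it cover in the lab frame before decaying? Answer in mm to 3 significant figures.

β = v/c = 2.62×10^8 / 2.998×10^8 = 0.87392
γ = 1/√(1 − 0.87392²) = 2.0573
Dilated lifetime: Δt = γτ₀ = 2.0573 × 1.64 ps = 3.3740 ps
d = vΔt = 0.87392c × 3.3740 ps = 2.6200×10^8 m/s × 3.3740×10^-12 s = 0.884 mm

d ≈ 0.884 mm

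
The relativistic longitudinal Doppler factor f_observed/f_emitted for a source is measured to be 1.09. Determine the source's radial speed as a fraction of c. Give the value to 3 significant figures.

f_obs/f_src = √((1+β)/(1−β)) = 1.09  ⇒  (1+β)/(1−β) = 1.1881
β = |1 − D²|/(1 + D²) = |1 − 1.1881|/(1 + 1.1881) = 0.0860

β ≈ 0.0860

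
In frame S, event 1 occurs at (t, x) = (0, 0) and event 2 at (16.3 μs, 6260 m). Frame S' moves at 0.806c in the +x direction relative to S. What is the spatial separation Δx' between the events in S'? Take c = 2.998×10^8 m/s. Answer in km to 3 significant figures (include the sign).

γ = 1/√(1 − 0.806²) = 1.6894
Δx' = γ(Δx − vΔt) = 1.6894 × (6260 m − 0.806×(2.998×10^8 m/s)×16.3×10^-6 s)
= 1.6894 × (2321.3 m) = 3.92 km

Δx' ≈ 3.92 km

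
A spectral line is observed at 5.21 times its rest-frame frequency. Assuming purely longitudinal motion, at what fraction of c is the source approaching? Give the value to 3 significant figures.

f_obs/f_src = √((1+β)/(1−β)) = 5.21  ⇒  (1+β)/(1−β) = 27.144
β = |1 − D²|/(1 + D²) = |1 − 27.144|/(1 + 27.144) = 0.929

β ≈ 0.929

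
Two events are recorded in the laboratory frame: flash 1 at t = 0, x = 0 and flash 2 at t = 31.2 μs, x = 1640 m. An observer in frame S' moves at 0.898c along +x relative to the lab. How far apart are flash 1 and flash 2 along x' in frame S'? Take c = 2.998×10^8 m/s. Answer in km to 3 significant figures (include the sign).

Δx' ≈ -15.4 km

γ = 1/√(1 − 0.898²) = 2.2728
Δx' = γ(Δx − vΔt) = 2.2728 × (1640 m − 0.898×(2.998×10^8 m/s)×31.2×10^-6 s)
= 2.2728 × (-6759.7 m) = -15.4 km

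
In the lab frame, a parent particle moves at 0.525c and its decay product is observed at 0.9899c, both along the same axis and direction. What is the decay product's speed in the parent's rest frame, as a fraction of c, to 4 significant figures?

u' ≈ 0.9679c

Inverse velocity addition: u' = (u − v)/(1 − uv/c²)
= (0.9899 − 0.525)/(1 − 0.9899×0.525) = 0.4649/0.480302 = 0.9679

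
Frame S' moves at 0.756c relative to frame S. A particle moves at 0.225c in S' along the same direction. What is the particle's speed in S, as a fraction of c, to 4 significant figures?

u ≈ 0.8384c

Relativistic velocity addition: u = (u' + v)/(1 + u'v/c²)
= (0.225 + 0.756)/(1 + 0.225×0.756) = 0.9810/1.17010 = 0.8384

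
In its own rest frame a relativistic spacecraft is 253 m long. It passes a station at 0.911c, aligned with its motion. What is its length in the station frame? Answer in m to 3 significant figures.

L ≈ 104 m

γ = 1/√(1 − 0.911²) = 2.4248
Length contraction: L = L₀/γ = 253/2.4248 = 104 m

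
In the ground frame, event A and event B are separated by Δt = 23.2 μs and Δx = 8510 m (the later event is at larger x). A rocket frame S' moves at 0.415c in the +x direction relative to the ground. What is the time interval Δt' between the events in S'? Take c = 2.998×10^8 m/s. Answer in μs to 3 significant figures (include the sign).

Δt' ≈ 12.6 μs

γ = 1/√(1 − 0.415²) = 1.0991
Δt' = γ(Δt − vΔx/c²) = 1.0991 × (23.2 μs − 0.415×8510 m / (2.998×10^8 m/s))
= 1.0991 × (11.420 μs) = 12.6 μs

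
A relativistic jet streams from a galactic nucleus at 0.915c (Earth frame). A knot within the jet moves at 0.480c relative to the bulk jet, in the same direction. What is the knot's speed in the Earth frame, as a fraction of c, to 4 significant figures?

Relativistic velocity addition: u = (u' + v)/(1 + u'v/c²)
= (0.480 + 0.915)/(1 + 0.480×0.915) = 1.395/1.43920 = 0.9693

u ≈ 0.9693c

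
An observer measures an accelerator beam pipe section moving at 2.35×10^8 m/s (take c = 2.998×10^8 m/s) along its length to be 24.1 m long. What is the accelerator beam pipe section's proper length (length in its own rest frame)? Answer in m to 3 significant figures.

L₀ ≈ 38.8 m

β = v/c = 2.35×10^8 / 2.998×10^8 = 0.78386
γ = 1/√(1 − 0.78386²) = 1.6105
L₀ = γL = 1.6105 × 24.1 = 38.8 m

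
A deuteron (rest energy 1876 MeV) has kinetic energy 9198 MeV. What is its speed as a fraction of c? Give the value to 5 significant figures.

γ = 1 + K/(m₀c²) = 1 + 9198/1876 = 5.902985
β = √(1 − 1/γ²) = 0.98555

β ≈ 0.98555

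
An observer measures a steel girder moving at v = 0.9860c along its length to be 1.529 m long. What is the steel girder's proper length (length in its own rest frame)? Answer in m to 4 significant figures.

L₀ ≈ 9.170 m

γ = 1/√(1 − 0.9860²) = 5.99717
L₀ = γL = 5.99717 × 1.529 = 9.170 m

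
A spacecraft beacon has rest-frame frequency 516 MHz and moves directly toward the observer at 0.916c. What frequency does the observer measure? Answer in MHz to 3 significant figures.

Relativistic Doppler: f_obs = f_src √((1+β)/(1−β))
= 516 × √(1.9160/0.084000) = 516 × 4.7759 = 2460 MHz

f_obs ≈ 2460 MHz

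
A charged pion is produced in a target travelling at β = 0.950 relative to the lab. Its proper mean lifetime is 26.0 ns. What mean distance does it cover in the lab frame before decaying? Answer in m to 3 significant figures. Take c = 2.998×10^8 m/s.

d ≈ 23.7 m

γ = 1/√(1 − 0.950²) = 3.2026
Dilated lifetime: Δt = γτ₀ = 3.2026 × 26.0 ns = 83.267 ns
d = vΔt = 0.950c × 83.267 ns = 2.8481×10^8 m/s × 8.3267×10^-8 s = 23.7 m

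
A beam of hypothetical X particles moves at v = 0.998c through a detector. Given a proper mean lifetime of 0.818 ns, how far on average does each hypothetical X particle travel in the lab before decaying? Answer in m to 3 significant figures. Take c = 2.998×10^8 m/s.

γ = 1/√(1 − 0.998²) = 15.819
Dilated lifetime: Δt = γτ₀ = 15.819 × 0.818 ns = 12.940 ns
d = vΔt = 0.998c × 12.940 ns = 2.9920×10^8 m/s × 1.2940×10^-8 s = 3.87 m

d ≈ 3.87 m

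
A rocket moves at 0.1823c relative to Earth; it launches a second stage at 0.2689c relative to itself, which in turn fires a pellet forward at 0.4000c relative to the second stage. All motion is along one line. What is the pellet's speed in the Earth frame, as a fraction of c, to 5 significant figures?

Compose boost 2: (0.2689 + 0.1823)/(1 + 0.2689×0.1823) = 0.45120/1.049020 = 0.4301155
Compose boost 3: (0.4000 + 0.4301155)/(1 + 0.4000×0.4301155) = 0.8301155/1.172046 = 0.70826

u ≈ 0.70826c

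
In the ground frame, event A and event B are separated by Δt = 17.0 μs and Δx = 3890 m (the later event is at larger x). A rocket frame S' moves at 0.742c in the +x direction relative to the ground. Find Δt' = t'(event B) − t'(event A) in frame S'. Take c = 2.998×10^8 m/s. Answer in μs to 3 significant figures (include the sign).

γ = 1/√(1 − 0.742²) = 1.4916
Δt' = γ(Δt − vΔx/c²) = 1.4916 × (17.0 μs − 0.742×3890 m / (2.998×10^8 m/s))
= 1.4916 × (7.3723 μs) = 11.0 μs

Δt' ≈ 11.0 μs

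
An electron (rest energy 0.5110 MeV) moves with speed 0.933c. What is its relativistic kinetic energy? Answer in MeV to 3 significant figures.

γ = 1/√(1 − 0.933²) = 2.7787
K = (γ − 1)m₀c² = (2.7787 − 1) × 0.5110 MeV = 1.7787 × 0.5110 MeV = 0.909 MeV

K ≈ 0.909 MeV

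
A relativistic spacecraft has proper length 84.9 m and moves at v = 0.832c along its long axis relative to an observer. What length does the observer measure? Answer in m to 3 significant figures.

γ = 1/√(1 − 0.832²) = 1.8025
Length contraction: L = L₀/γ = 84.9/1.8025 = 47.1 m

L ≈ 47.1 m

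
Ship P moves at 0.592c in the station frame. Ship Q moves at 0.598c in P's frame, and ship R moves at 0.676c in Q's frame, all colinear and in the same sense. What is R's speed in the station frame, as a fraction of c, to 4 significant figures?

u ≈ 0.9754c

Compose boost 2: (0.598 + 0.592)/(1 + 0.598×0.592) = 1.190/1.35402 = 0.878867
Compose boost 3: (0.676 + 0.878867)/(1 + 0.676×0.878867) = 1.55487/1.59411 = 0.9754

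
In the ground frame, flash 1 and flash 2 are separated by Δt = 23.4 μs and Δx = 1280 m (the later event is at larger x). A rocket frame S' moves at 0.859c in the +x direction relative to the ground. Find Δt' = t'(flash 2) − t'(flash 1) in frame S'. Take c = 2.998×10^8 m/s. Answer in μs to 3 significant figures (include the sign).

γ = 1/√(1 − 0.859²) = 1.9532
Δt' = γ(Δt − vΔx/c²) = 1.9532 × (23.4 μs − 0.859×1280 m / (2.998×10^8 m/s))
= 1.9532 × (19.732 μs) = 38.5 μs

Δt' ≈ 38.5 μs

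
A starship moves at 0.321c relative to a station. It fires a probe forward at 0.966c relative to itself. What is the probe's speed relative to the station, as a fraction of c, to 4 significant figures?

u ≈ 0.9824c

Relativistic velocity addition: u = (u' + v)/(1 + u'v/c²)
= (0.966 + 0.321)/(1 + 0.966×0.321) = 1.287/1.31009 = 0.9824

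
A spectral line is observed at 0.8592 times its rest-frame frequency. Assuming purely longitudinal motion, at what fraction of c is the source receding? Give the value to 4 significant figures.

β ≈ 0.1506

f_obs/f_src = √((1−β)/(1+β)) = 0.8592  ⇒  (1−β)/(1+β) = 0.738225
β = |1 − D²|/(1 + D²) = |1 − 0.738225|/(1 + 0.738225) = 0.1506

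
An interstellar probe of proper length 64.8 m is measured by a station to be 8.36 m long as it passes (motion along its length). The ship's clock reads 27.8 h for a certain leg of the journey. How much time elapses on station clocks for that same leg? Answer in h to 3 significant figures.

Δt ≈ 215 h

Length contraction ⇒ γ = L₀/L = 64.8/8.36 = 7.7512
Time dilation: Δt = γτ₀ = 7.7512 × 27.8 h = 215 h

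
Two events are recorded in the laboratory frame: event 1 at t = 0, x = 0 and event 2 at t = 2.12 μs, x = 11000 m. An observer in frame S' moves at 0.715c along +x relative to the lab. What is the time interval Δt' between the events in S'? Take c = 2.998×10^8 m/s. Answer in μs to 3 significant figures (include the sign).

Δt' ≈ -34.5 μs

γ = 1/√(1 − 0.715²) = 1.4304
Δt' = γ(Δt − vΔx/c²) = 1.4304 × (2.12 μs − 0.715×11000 m / (2.998×10^8 m/s))
= 1.4304 × (-24.114 μs) = -34.5 μs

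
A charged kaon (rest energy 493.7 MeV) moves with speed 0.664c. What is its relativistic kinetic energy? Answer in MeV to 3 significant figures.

γ = 1/√(1 − 0.664²) = 1.3374
K = (γ − 1)m₀c² = (1.3374 − 1) × 493.7 MeV = 0.33738 × 493.7 MeV = 167 MeV

K ≈ 167 MeV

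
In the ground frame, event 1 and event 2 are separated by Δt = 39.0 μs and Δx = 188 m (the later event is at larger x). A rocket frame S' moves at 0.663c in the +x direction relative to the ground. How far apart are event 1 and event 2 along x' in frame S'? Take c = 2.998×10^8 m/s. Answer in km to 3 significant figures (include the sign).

γ = 1/√(1 − 0.663²) = 1.3358
Δx' = γ(Δx − vΔt) = 1.3358 × (188 m − 0.663×(2.998×10^8 m/s)×39.0×10^-6 s)
= 1.3358 × (-7563.9 m) = -10.1 km

Δx' ≈ -10.1 km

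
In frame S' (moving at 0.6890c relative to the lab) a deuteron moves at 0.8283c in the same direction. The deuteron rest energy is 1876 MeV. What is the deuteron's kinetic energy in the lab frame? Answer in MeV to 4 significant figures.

K ≈ 5380 MeV

u_lab = (0.8283 + 0.6890)/(1 + 0.8283×0.6890) = 0.9660032
γ = 1/√(1 − 0.9660032²) = 3.86802
K = (γ − 1)m₀c² = (3.86802 − 1) × 1876 = 2.86802 × 1876 = 5380 MeV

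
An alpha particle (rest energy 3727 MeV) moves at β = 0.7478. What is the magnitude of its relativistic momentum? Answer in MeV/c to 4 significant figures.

γ = 1/√(1 − 0.7478²) = 1.50620
p = γβm₀c = 1.50620 × 0.7478 × 3727 MeV/c = 4198 MeV/c

p ≈ 4198 MeV/c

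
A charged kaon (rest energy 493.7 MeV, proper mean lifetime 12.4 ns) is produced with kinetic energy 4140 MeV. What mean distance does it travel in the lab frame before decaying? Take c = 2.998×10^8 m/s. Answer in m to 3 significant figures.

γ = 1 + K/(m₀c²) = 1 + 4140/493.7 = 9.3857
β = √(1 − 1/γ²) = 0.99431
Dilated lifetime: γτ₀ = 9.3857 × 12.4 ns = 116.38 ns
d = βc·γτ₀ = 0.99431 × (2.998×10^8 m/s) × 1.1638×10^-7 s = 34.7 m

d ≈ 34.7 m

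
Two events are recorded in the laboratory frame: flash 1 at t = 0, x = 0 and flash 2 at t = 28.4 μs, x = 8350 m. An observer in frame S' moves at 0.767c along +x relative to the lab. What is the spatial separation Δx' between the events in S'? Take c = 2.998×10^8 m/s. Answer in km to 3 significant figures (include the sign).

γ = 1/√(1 − 0.767²) = 1.5585
Δx' = γ(Δx − vΔt) = 1.5585 × (8350 m − 0.767×(2.998×10^8 m/s)×28.4×10^-6 s)
= 1.5585 × (1819.5 m) = 2.84 km

Δx' ≈ 2.84 km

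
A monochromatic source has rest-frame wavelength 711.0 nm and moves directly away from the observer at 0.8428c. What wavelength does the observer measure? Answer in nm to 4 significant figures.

λ_obs ≈ 2434 nm

Relativistic Doppler: λ_obs = λ_src √((1+β)/(1−β))
= 711.0 × √(1.84280/0.157200) = 711.0 × 3.42384 = 2434 nm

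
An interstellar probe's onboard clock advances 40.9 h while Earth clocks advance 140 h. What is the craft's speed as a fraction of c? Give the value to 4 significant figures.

β ≈ 0.9564

γ = Δt/τ₀ = 140/40.9 = 3.42298
β = √(1 − 1/γ²) = √(1 − 1/3.42298²) = 0.9564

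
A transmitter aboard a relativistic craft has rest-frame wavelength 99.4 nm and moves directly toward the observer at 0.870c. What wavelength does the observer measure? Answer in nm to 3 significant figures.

λ_obs ≈ 26.2 nm

Relativistic Doppler: λ_obs = λ_src √((1−β)/(1+β))
= 99.4 × √(0.13000/1.8700) = 99.4 × 0.26366 = 26.2 nm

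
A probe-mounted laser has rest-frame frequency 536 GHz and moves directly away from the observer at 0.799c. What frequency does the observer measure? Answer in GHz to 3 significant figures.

f_obs ≈ 179 GHz

Relativistic Doppler: f_obs = f_src √((1−β)/(1+β))
= 536 × √(0.20100/1.7990) = 536 × 0.33426 = 179 GHz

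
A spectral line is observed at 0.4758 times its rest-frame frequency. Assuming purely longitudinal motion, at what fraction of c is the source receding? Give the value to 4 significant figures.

β ≈ 0.6308

f_obs/f_src = √((1−β)/(1+β)) = 0.4758  ⇒  (1−β)/(1+β) = 0.226386
β = |1 − D²|/(1 + D²) = |1 − 0.226386|/(1 + 0.226386) = 0.6308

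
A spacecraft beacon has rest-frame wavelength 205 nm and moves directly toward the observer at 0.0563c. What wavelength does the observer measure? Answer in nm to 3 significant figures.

Relativistic Doppler: λ_obs = λ_src √((1−β)/(1+β))
= 205 × √(0.94370/1.0563) = 205 × 0.94520 = 194 nm

λ_obs ≈ 194 nm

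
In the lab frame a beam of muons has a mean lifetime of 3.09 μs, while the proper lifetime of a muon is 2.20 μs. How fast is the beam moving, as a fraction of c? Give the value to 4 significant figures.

β ≈ 0.7022

γ = Δt/τ₀ = 3.09/2.20 = 1.40455
β = √(1 − 1/γ²) = √(1 − 1/1.40455²) = 0.7022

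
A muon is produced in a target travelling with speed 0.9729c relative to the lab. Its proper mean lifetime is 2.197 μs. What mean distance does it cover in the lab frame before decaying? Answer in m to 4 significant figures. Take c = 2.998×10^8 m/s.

d ≈ 2771 m

γ = 1/√(1 − 0.9729²) = 4.32477
Dilated lifetime: Δt = γτ₀ = 4.32477 × 2.197 μs = 9.50152 μs
d = vΔt = 0.9729c × 9.50152 μs = 2.91675×10^8 m/s × 9.50152×10^-6 s = 2771 m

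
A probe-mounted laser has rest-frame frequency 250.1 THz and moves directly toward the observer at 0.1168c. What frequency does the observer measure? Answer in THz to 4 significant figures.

Relativistic Doppler: f_obs = f_src √((1+β)/(1−β))
= 250.1 × √(1.11680/0.883200) = 250.1 × 1.12450 = 281.2 THz

f_obs ≈ 281.2 THz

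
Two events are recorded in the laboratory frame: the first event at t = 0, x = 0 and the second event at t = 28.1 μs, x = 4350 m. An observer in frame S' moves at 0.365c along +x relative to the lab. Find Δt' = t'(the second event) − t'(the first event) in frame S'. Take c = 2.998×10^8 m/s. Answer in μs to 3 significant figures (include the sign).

γ = 1/√(1 − 0.365²) = 1.0741
Δt' = γ(Δt − vΔx/c²) = 1.0741 × (28.1 μs − 0.365×4350 m / (2.998×10^8 m/s))
= 1.0741 × (22.804 μs) = 24.5 μs

Δt' ≈ 24.5 μs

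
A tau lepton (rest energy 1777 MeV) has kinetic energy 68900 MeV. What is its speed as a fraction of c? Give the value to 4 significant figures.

γ = 1 + K/(m₀c²) = 1 + 68900/1777 = 39.7732
β = √(1 − 1/γ²) = 0.9997

β ≈ 0.9997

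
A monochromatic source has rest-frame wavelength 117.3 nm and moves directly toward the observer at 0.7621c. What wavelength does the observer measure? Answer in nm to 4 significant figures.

λ_obs ≈ 43.10 nm

Relativistic Doppler: λ_obs = λ_src √((1−β)/(1+β))
= 117.3 × √(0.237900/1.76210) = 117.3 × 0.367436 = 43.10 nm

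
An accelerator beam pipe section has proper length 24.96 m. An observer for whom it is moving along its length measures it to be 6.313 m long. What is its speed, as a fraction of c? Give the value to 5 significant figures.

β ≈ 0.96749

γ = L₀/L = 24.96/6.313 = 3.953746
β = √(1 − 1/γ²) = 0.96749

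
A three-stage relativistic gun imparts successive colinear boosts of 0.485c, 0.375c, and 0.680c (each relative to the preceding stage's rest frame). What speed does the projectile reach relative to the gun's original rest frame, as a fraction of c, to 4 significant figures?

u ≈ 0.9417c

Compose boost 2: (0.375 + 0.485)/(1 + 0.375×0.485) = 0.8600/1.18188 = 0.727657
Compose boost 3: (0.680 + 0.727657)/(1 + 0.680×0.727657) = 1.40766/1.49481 = 0.9417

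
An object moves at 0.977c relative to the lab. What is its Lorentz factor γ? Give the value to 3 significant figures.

γ ≈ 4.69

γ = 1/√(1 − β²) = 1/√(1 − 0.977²) = 1/√(0.045471) = 4.69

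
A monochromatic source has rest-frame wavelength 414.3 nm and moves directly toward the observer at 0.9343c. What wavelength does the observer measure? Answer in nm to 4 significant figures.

λ_obs ≈ 76.35 nm

Relativistic Doppler: λ_obs = λ_src √((1−β)/(1+β))
= 414.3 × √(0.0657000/1.93430) = 414.3 × 0.184298 = 76.35 nm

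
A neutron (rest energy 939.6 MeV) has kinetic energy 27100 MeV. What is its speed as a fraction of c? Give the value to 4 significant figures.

β ≈ 0.9994

γ = 1 + K/(m₀c²) = 1 + 27100/939.6 = 29.8421
β = √(1 − 1/γ²) = 0.9994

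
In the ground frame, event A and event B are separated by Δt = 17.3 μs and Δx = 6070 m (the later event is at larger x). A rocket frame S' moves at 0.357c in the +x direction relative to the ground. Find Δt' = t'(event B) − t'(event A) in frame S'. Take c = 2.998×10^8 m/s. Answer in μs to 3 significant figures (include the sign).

Δt' ≈ 10.8 μs

γ = 1/√(1 − 0.357²) = 1.0705
Δt' = γ(Δt − vΔx/c²) = 1.0705 × (17.3 μs − 0.357×6070 m / (2.998×10^8 m/s))
= 1.0705 × (10.072 μs) = 10.8 μs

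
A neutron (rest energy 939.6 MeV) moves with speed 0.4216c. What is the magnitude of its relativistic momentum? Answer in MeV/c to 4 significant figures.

γ = 1/√(1 − 0.4216²) = 1.10280
p = γβm₀c = 1.10280 × 0.4216 × 939.6 MeV/c = 436.9 MeV/c

p ≈ 436.9 MeV/c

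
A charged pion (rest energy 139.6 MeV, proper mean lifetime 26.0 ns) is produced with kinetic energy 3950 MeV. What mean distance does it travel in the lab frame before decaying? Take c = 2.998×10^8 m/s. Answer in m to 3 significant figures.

d ≈ 228 m

γ = 1 + K/(m₀c²) = 1 + 3950/139.6 = 29.295
β = √(1 − 1/γ²) = 0.99942
Dilated lifetime: γτ₀ = 29.295 × 26.0 ns = 761.67 ns
d = βc·γτ₀ = 0.99942 × (2.998×10^8 m/s) × 7.6167×10^-7 s = 228 m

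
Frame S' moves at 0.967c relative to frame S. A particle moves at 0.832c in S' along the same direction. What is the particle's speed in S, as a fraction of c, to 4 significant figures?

u ≈ 0.9969c

Relativistic velocity addition: u = (u' + v)/(1 + u'v/c²)
= (0.832 + 0.967)/(1 + 0.832×0.967) = 1.799/1.80454 = 0.9969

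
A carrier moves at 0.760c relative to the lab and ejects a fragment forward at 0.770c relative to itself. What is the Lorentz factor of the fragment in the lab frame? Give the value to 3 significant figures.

γ ≈ 3.82

u_lab = (0.770 + 0.760)/(1 + 0.770×0.760) = 1.530/1.58520 = 0.965178
γ = 1/√(1 − 0.965178²) = 3.82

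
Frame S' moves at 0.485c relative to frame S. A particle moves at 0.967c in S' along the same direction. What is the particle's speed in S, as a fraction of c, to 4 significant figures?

u ≈ 0.9884c

Relativistic velocity addition: u = (u' + v)/(1 + u'v/c²)
= (0.967 + 0.485)/(1 + 0.967×0.485) = 1.452/1.46900 = 0.9884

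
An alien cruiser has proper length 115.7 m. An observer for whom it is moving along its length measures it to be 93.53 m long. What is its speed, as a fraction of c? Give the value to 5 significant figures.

β ≈ 0.58866

γ = L₀/L = 115.7/93.53 = 1.237036
β = √(1 − 1/γ²) = 0.58866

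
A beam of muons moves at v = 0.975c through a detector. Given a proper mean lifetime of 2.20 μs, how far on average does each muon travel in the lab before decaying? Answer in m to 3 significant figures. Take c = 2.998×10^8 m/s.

γ = 1/√(1 − 0.975²) = 4.5004
Dilated lifetime: Δt = γτ₀ = 4.5004 × 2.20 μs = 9.9008 μs
d = vΔt = 0.975c × 9.9008 μs = 2.9230×10^8 m/s × 9.9008×10^-6 s = 2890 m

d ≈ 2890 m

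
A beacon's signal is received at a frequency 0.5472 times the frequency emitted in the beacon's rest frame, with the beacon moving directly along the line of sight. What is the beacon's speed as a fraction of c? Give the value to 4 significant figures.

β ≈ 0.5391

f_obs/f_src = √((1−β)/(1+β)) = 0.5472  ⇒  (1−β)/(1+β) = 0.299428
β = |1 − D²|/(1 + D²) = |1 − 0.299428|/(1 + 0.299428) = 0.5391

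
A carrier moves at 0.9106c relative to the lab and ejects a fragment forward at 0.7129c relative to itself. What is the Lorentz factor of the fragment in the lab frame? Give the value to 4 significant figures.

γ ≈ 5.690

u_lab = (0.7129 + 0.9106)/(1 + 0.7129×0.9106) = 1.6235/1.649167 = 0.9844365
γ = 1/√(1 − 0.9844365²) = 5.690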